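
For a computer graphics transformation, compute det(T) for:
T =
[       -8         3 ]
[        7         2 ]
det(T) = -37

For a 2×2 matrix [[a, b], [c, d]], det = a*d - b*c.
det(T) = (-8)*(2) - (3)*(7) = -16 - 21 = -37.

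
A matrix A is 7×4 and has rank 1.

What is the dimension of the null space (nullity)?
3

The rank-nullity theorem for an m×n matrix states:
rank(A) + nullity(A) = n (the number of columns).
Here n = 4 and rank(A) = 1, so nullity(A) = 4 - 1 = 3.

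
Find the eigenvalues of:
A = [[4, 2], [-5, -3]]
λ = -1, 2

Solve det(A - λI) = 0. For a 2×2 matrix this is λ² - (trace)λ + det = 0.
trace(A) = 4 - 3 = 1.
det(A) = (4)*(-3) - (2)*(-5) = -12 + 10 = -2.
Characteristic equation: λ² - (1)λ + (-2) = 0.
Discriminant: (1)² - 4*(-2) = 1 + 8 = 9.
Roots: λ = (1 ± √9) / 2 = -1, 2.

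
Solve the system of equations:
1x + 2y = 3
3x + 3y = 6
x = 1, y = 1

Use elimination (row reduction):
Equation 1: 1x + 2y = 3.
Equation 2: 3x + 3y = 6.
Multiply Eq1 by 3 and Eq2 by 1: 3x + 6y = 9;  3x + 3y = 6.
Subtract: (-3)y = -3, so y = 1.
Back-substitute into Eq1: 1x + 2*(1) = 3, so x = 1.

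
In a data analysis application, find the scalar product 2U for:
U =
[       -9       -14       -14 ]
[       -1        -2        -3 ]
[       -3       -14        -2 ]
2U =
[      -18       -28       -28 ]
[       -2        -4        -6 ]
[       -6       -28        -4 ]

Scalar multiplication is elementwise: (2U)[i][j] = 2 * U[i][j].
  (2U)[0][0] = 2 * (-9) = -18
  (2U)[0][1] = 2 * (-14) = -28
  (2U)[0][2] = 2 * (-14) = -28
  (2U)[1][0] = 2 * (-1) = -2
  (2U)[1][1] = 2 * (-2) = -4
  (2U)[1][2] = 2 * (-3) = -6
  (2U)[2][0] = 2 * (-3) = -6
  (2U)[2][1] = 2 * (-14) = -28
  (2U)[2][2] = 2 * (-2) = -4
2U =
[      -18       -28       -28 ]
[       -2        -4        -6 ]
[       -6       -28        -4 ]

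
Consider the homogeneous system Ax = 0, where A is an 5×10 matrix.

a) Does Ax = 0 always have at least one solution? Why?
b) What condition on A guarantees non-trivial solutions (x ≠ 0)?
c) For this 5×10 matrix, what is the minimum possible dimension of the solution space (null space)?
a) Yes, x = 0 is always a solution. b) When A has linearly dependent columns (rank < n). c) Minimum nullity = 5.

a) x = 0 satisfies A·0 = 0, so the zero vector is always a solution.
b) Non-trivial solutions exist iff the columns of A are linearly dependent, equivalently rank(A) < n (the number of columns).
c) By rank-nullity, rank(A) + nullity(A) = n = 10. Since A has only 5 rows, rank(A) ≤ 5, so nullity(A) ≥ 10 - 5 = 5.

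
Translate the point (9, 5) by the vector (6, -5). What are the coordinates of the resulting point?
(15, 0)

Translation by (6, -5):
x' = 9 + 6 = 15
y' = 5 + -5 = 0
Homogeneous matrix: [[1, 0, 6], [0, 1, -5], [0, 0, 1]]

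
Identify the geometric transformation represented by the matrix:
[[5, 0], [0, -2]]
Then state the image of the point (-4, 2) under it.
non-uniform scaling by (5, -2); image of (-4, 2) is (-20, -4)

This is diagonal with distinct entries, so it scales the x-axis by 5 and the y-axis by -2.
The matrix [[5, 0], [0, -2]] represents: non-uniform scaling by (5, -2).
Applying it to (-4, 2): [5·-4 + 0·2, 0·-4 + -2·2] = (-20, -4).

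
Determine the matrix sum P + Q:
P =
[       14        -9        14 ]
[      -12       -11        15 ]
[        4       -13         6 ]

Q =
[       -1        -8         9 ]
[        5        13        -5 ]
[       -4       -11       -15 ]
P + Q =
[       13       -17        23 ]
[       -7         2        10 ]
[        0       -24        -9 ]

Matrix addition is elementwise: (P+Q)[i][j] = P[i][j] + Q[i][j].
  (P+Q)[0][0] = (14) + (-1) = 13
  (P+Q)[0][1] = (-9) + (-8) = -17
  (P+Q)[0][2] = (14) + (9) = 23
  (P+Q)[1][0] = (-12) + (5) = -7
  (P+Q)[1][1] = (-11) + (13) = 2
  (P+Q)[1][2] = (15) + (-5) = 10
  (P+Q)[2][0] = (4) + (-4) = 0
  (P+Q)[2][1] = (-13) + (-11) = -24
  (P+Q)[2][2] = (6) + (-15) = -9
P + Q =
[       13       -17        23 ]
[       -7         2        10 ]
[        0       -24        -9 ]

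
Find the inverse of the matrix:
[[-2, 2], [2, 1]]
[[-1/6, 1/3], [1/3, 1/3]]

For [[a,b],[c,d]], inverse = (1/det)·[[d,-b],[-c,a]]
det = -2·1 - 2·2 = -6
Inverse = (1/-6)·[[1, -2], [-2, -2]]
        = [[-1/6, 1/3], [1/3, 1/3]]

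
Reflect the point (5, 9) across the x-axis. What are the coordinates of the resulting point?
(5, -9)

Reflection across x-axis: (5, 9) → (5, -9)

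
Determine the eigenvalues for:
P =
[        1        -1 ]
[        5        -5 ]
λ = -4, 0

Solve det(P - λI) = 0. For a 2×2 matrix the characteristic equation is λ² - (trace)λ + det = 0.
trace(P) = a + d = 1 - 5 = -4.
det(P) = a*d - b*c = (1)*(-5) - (-1)*(5) = -5 + 5 = 0.
Characteristic equation: λ² - (-4)λ + (0) = 0.
Discriminant = (-4)² - 4*(0) = 16 - 0 = 16.
λ = (-4 ± √16) / 2 = (-4 ± 4) / 2 = -4, 0.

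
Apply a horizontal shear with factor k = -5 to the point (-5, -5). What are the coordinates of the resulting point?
(20, -5)

Shear matrix for horizontal shear with factor k = -5:
[[1, -5], [0, 1]]
Result: (-5, -5) → (20, -5)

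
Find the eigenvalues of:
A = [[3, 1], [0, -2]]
λ = -2, 3

Solve det(A - λI) = 0. For a 2×2 matrix this is λ² - (trace)λ + det = 0.
trace(A) = 3 - 2 = 1.
det(A) = (3)*(-2) - (1)*(0) = -6 - 0 = -6.
Characteristic equation: λ² - (1)λ + (-6) = 0.
Discriminant: (1)² - 4*(-6) = 1 + 24 = 25.
Roots: λ = (1 ± √25) / 2 = -2, 3.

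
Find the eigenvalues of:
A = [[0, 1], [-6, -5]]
λ = -3, -2

Solve det(A - λI) = 0. For a 2×2 matrix this is λ² - (trace)λ + det = 0.
trace(A) = 0 - 5 = -5.
det(A) = (0)*(-5) - (1)*(-6) = 0 + 6 = 6.
Characteristic equation: λ² - (-5)λ + (6) = 0.
Discriminant: (-5)² - 4*(6) = 25 - 24 = 1.
Roots: λ = (-5 ± √1) / 2 = -3, -2.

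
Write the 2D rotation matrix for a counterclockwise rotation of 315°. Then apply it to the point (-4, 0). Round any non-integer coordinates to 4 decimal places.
R = [[√2/2, √2/2], [-√2/2, √2/2]]; R·(-4, 0) = (-2.8284, 2.8284)

Rotation matrix formula: R(θ) = [[cos θ, -sin θ], [sin θ, cos θ]]
For θ = 315°:
cos(315°) = √2/2
sin(315°) = -√2/2
R = [[√2/2, √2/2], [-√2/2, √2/2]]
Apply to (-4, 0): [√2/2·-4 + (√2/2)·0, -√2/2·-4 + √2/2·0] = (-2.8284, 2.8284)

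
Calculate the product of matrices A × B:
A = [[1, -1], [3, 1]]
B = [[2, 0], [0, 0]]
[[2, 0], [6, 0]]

Matrix multiplication:
C[0][0] = 1×2 + -1×0 = 2
C[0][1] = 1×0 + -1×0 = 0
C[1][0] = 3×2 + 1×0 = 6
C[1][1] = 3×0 + 1×0 = 0
Result: [[2, 0], [6, 0]]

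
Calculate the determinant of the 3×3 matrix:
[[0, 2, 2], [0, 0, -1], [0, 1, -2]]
0

Expansion along first row:
det = 0·det([[0,-1],[1,-2]]) - 2·det([[0,-1],[0,-2]]) + 2·det([[0,0],[0,1]])
    = 0·(0·-2 - -1·1) - 2·(0·-2 - -1·0) + 2·(0·1 - 0·0)
    = 0·1 - 2·0 + 2·0
    = 0 + 0 + 0 = 0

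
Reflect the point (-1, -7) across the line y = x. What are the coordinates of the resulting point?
(-7, -1)

Reflection across line y = x: (-1, -7) → (-7, -1)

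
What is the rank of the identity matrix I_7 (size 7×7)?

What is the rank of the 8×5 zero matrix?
rank(I_7) = 7, rank(0) = 0

The identity I_7 has 7 columns that are the standard basis vectors e_1, …, e_7. These are linearly independent, so all 7 columns are pivots and rank(I_7) = 7.
The 8×5 zero matrix has every entry zero, so every row is the zero row and there are no pivots; rank(0) = 0.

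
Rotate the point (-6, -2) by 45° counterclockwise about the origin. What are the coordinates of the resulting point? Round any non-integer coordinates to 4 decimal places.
(-2.8284, -5.6569)

Rotation matrix R(θ) = [[cos θ, -sin θ], [sin θ, cos θ]]; for θ = 45°:
R = [[√2/2, -√2/2], [√2/2, √2/2]]
Result: R × [-6, -2]ᵀ = [√2/2·-6 + (-√2/2)·-2, √2/2·-6 + (√2/2)·-2]ᵀ = (-2.8284, -5.6569)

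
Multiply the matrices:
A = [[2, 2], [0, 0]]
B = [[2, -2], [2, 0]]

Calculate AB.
[[8, -4], [0, 0]]

Each entry (i,j) of AB = sum over k of A[i][k]*B[k][j].
(AB)[0][0] = (2)*(2) + (2)*(2) = 8
(AB)[0][1] = (2)*(-2) + (2)*(0) = -4
(AB)[1][0] = (0)*(2) + (0)*(2) = 0
(AB)[1][1] = (0)*(-2) + (0)*(0) = 0
AB = [[8, -4], [0, 0]]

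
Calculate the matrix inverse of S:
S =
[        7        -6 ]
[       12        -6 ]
det(S) = 30
S⁻¹ =
[     -1/5       1/5 ]
[     -2/5      7/30 ]

For a 2×2 matrix S = [[a, b], [c, d]] with det(S) ≠ 0, S⁻¹ = (1/det(S)) * [[d, -b], [-c, a]].
det(S) = (7)*(-6) - (-6)*(12) = -42 + 72 = 30.
S⁻¹ = (1/30) * [[-6, 6], [-12, 7]].
Dividing each entry by 30 and reducing:
S⁻¹ =
[     -1/5       1/5 ]
[     -2/5      7/30 ]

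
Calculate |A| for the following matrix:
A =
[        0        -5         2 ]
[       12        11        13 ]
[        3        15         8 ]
det(A) = 579

Expand along row 0 (cofactor expansion): det(A) = a*(e*i - f*h) - b*(d*i - f*g) + c*(d*h - e*g), where the 3×3 is [[a, b, c], [d, e, f], [g, h, i]].
Minor M_00 = (11)*(8) - (13)*(15) = 88 - 195 = -107.
Minor M_01 = (12)*(8) - (13)*(3) = 96 - 39 = 57.
Minor M_02 = (12)*(15) - (11)*(3) = 180 - 33 = 147.
det(A) = (0)*(-107) - (-5)*(57) + (2)*(147) = 0 + 285 + 294 = 579.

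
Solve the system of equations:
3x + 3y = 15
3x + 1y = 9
x = 2, y = 3

Use elimination (row reduction):
Equation 1: 3x + 3y = 15.
Equation 2: 3x + 1y = 9.
Multiply Eq1 by 3 and Eq2 by 3: 9x + 9y = 45;  9x + 3y = 27.
Subtract: (-6)y = -18, so y = 3.
Back-substitute into Eq1: 3x + 3*(3) = 15, so x = 2.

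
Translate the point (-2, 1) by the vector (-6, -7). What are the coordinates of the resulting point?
(-8, -6)

Translation by (-6, -7):
x' = -2 + -6 = -8
y' = 1 + -7 = -6
Homogeneous matrix: [[1, 0, -6], [0, 1, -7], [0, 0, 1]]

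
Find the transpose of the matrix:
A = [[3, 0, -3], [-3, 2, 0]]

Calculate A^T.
[[3, -3], [0, 2], [-3, 0]]

The transpose sends entry (i,j) to (j,i); rows become columns.
Row 0 of A: [3, 0, -3] -> column 0 of A^T.
Row 1 of A: [-3, 2, 0] -> column 1 of A^T.
A^T = [[3, -3], [0, 2], [-3, 0]]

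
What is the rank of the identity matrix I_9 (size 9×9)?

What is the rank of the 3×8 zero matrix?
rank(I_9) = 9, rank(0) = 0

The identity I_9 has 9 columns that are the standard basis vectors e_1, …, e_9. These are linearly independent, so all 9 columns are pivots and rank(I_9) = 9.
The 3×8 zero matrix has every entry zero, so every row is the zero row and there are no pivots; rank(0) = 0.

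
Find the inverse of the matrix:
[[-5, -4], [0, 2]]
[[-1/5, -2/5], [0, 1/2]]

For [[a,b],[c,d]], inverse = (1/det)·[[d,-b],[-c,a]]
det = -5·2 - -4·0 = -10
Inverse = (1/-10)·[[2, 4], [0, -5]]
        = [[-1/5, -2/5], [0, 1/2]]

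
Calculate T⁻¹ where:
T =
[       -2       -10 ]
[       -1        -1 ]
det(T) = -8
T⁻¹ =
[      1/8      -5/4 ]
[     -1/8       1/4 ]

For a 2×2 matrix T = [[a, b], [c, d]] with det(T) ≠ 0, T⁻¹ = (1/det(T)) * [[d, -b], [-c, a]].
det(T) = (-2)*(-1) - (-10)*(-1) = 2 - 10 = -8.
T⁻¹ = (1/-8) * [[-1, 10], [1, -2]].
Dividing each entry by -8 and reducing:
T⁻¹ =
[      1/8      -5/4 ]
[     -1/8       1/4 ]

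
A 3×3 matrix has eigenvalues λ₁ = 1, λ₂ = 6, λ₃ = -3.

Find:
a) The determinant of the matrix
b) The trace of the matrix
det = -18, trace = 4

Two standard eigenvalue identities:
- det(A) equals the product of the eigenvalues (counted with multiplicity).
- trace(A) equals the sum of the eigenvalues.
det(A) = (1)*(6)*(-3) = -18.
trace(A) = 1 + 6 - 3 = 4.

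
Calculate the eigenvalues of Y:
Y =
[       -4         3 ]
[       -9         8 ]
λ = -1, 5

Solve det(Y - λI) = 0. For a 2×2 matrix the characteristic equation is λ² - (trace)λ + det = 0.
trace(Y) = a + d = -4 + 8 = 4.
det(Y) = a*d - b*c = (-4)*(8) - (3)*(-9) = -32 + 27 = -5.
Characteristic equation: λ² - (4)λ + (-5) = 0.
Discriminant = (4)² - 4*(-5) = 16 + 20 = 36.
λ = (4 ± √36) / 2 = (4 ± 6) / 2 = -1, 5.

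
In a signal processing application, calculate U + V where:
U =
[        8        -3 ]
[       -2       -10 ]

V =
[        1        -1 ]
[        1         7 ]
U + V =
[        9        -4 ]
[       -1        -3 ]

Matrix addition is elementwise: (U+V)[i][j] = U[i][j] + V[i][j].
  (U+V)[0][0] = (8) + (1) = 9
  (U+V)[0][1] = (-3) + (-1) = -4
  (U+V)[1][0] = (-2) + (1) = -1
  (U+V)[1][1] = (-10) + (7) = -3
U + V =
[        9        -4 ]
[       -1        -3 ]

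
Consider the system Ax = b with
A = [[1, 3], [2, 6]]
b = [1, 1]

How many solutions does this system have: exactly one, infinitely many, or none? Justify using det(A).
No solution

det(A) = (1)*(6) - (3)*(2) = 0, so A is singular.
The column space of A is span(column 1) = span([1, 2]).
b = [1, 1] is not a scalar multiple of column 1, so b ∉ column space and the system is inconsistent — no solution.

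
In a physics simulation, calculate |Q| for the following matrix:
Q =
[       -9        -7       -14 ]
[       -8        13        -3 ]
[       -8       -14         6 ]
det(Q) = -3852

Expand along row 0 (cofactor expansion): det(Q) = a*(e*i - f*h) - b*(d*i - f*g) + c*(d*h - e*g), where the 3×3 is [[a, b, c], [d, e, f], [g, h, i]].
Minor M_00 = (13)*(6) - (-3)*(-14) = 78 - 42 = 36.
Minor M_01 = (-8)*(6) - (-3)*(-8) = -48 - 24 = -72.
Minor M_02 = (-8)*(-14) - (13)*(-8) = 112 + 104 = 216.
det(Q) = (-9)*(36) - (-7)*(-72) + (-14)*(216) = -324 - 504 - 3024 = -3852.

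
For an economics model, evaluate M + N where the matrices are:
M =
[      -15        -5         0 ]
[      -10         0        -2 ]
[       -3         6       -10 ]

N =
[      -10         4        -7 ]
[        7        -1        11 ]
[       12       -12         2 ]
M + N =
[      -25        -1        -7 ]
[       -3        -1         9 ]
[        9        -6        -8 ]

Matrix addition is elementwise: (M+N)[i][j] = M[i][j] + N[i][j].
  (M+N)[0][0] = (-15) + (-10) = -25
  (M+N)[0][1] = (-5) + (4) = -1
  (M+N)[0][2] = (0) + (-7) = -7
  (M+N)[1][0] = (-10) + (7) = -3
  (M+N)[1][1] = (0) + (-1) = -1
  (M+N)[1][2] = (-2) + (11) = 9
  (M+N)[2][0] = (-3) + (12) = 9
  (M+N)[2][1] = (6) + (-12) = -6
  (M+N)[2][2] = (-10) + (2) = -8
M + N =
[      -25        -1        -7 ]
[       -3        -1         9 ]
[        9        -6        -8 ]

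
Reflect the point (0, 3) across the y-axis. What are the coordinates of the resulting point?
(0, 3)

Reflection across y-axis: (0, 3) → (0, 3)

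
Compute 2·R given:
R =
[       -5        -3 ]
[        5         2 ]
2R =
[      -10        -6 ]
[       10         4 ]

Scalar multiplication is elementwise: (2R)[i][j] = 2 * R[i][j].
  (2R)[0][0] = 2 * (-5) = -10
  (2R)[0][1] = 2 * (-3) = -6
  (2R)[1][0] = 2 * (5) = 10
  (2R)[1][1] = 2 * (2) = 4
2R =
[      -10        -6 ]
[       10         4 ]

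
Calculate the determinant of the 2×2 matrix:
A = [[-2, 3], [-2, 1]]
4

For A = [[a, b], [c, d]], det(A) = a*d - b*c.
det(A) = (-2)*(1) - (3)*(-2) = -2 - -6 = 4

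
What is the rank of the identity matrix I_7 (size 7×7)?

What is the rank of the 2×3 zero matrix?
rank(I_7) = 7, rank(0) = 0

The identity I_7 has 7 columns that are the standard basis vectors e_1, …, e_7. These are linearly independent, so all 7 columns are pivots and rank(I_7) = 7.
The 2×3 zero matrix has every entry zero, so every row is the zero row and there are no pivots; rank(0) = 0.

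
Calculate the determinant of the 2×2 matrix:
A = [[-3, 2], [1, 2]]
-8

For A = [[a, b], [c, d]], det(A) = a*d - b*c.
det(A) = (-3)*(2) - (2)*(1) = -6 - 2 = -8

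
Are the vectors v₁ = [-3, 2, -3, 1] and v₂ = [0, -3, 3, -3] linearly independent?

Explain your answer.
Yes, linearly independent

Two vectors are linearly dependent iff one is a scalar multiple of the other.
No single scalar k satisfies v₂ = k·v₁ (the ratios of corresponding entries disagree), so v₁ and v₂ are linearly independent.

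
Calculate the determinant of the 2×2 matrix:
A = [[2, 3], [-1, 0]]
3

For A = [[a, b], [c, d]], det(A) = a*d - b*c.
det(A) = (2)*(0) - (3)*(-1) = 0 - -3 = 3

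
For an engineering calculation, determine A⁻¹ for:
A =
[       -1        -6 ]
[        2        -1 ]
det(A) = 13
A⁻¹ =
[    -1/13      6/13 ]
[    -2/13     -1/13 ]

For a 2×2 matrix A = [[a, b], [c, d]] with det(A) ≠ 0, A⁻¹ = (1/det(A)) * [[d, -b], [-c, a]].
det(A) = (-1)*(-1) - (-6)*(2) = 1 + 12 = 13.
A⁻¹ = (1/13) * [[-1, 6], [-2, -1]].
Dividing each entry by 13 and reducing:
A⁻¹ =
[    -1/13      6/13 ]
[    -2/13     -1/13 ]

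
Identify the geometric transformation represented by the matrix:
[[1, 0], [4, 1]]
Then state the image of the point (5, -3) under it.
vertical shear with factor 4; image of (5, -3) is (5, 17)

The matrix [[1, 0], [k, 1]] sends (x, y) to (x, 4x + y), leaving the x-coordinate fixed: a vertical shear.
The matrix [[1, 0], [4, 1]] represents: vertical shear with factor 4.
Applying it to (5, -3): [1·5 + 0·-3, 4·5 + 1·-3] = (5, 17).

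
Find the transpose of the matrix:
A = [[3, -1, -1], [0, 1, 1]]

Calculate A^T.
[[3, 0], [-1, 1], [-1, 1]]

The transpose sends entry (i,j) to (j,i); rows become columns.
Row 0 of A: [3, -1, -1] -> column 0 of A^T.
Row 1 of A: [0, 1, 1] -> column 1 of A^T.
A^T = [[3, 0], [-1, 1], [-1, 1]]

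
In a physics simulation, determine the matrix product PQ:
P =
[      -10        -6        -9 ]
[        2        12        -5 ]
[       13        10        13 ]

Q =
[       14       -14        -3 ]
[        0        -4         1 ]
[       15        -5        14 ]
PQ =
[     -275       209      -102 ]
[      -47       -51       -64 ]
[      377      -287       153 ]

Matrix multiplication: (PQ)[i][j] = sum over k of P[i][k] * Q[k][j].
  (PQ)[0][0] = (-10)*(14) + (-6)*(0) + (-9)*(15) = -275
  (PQ)[0][1] = (-10)*(-14) + (-6)*(-4) + (-9)*(-5) = 209
  (PQ)[0][2] = (-10)*(-3) + (-6)*(1) + (-9)*(14) = -102
  (PQ)[1][0] = (2)*(14) + (12)*(0) + (-5)*(15) = -47
  (PQ)[1][1] = (2)*(-14) + (12)*(-4) + (-5)*(-5) = -51
  (PQ)[1][2] = (2)*(-3) + (12)*(1) + (-5)*(14) = -64
  (PQ)[2][0] = (13)*(14) + (10)*(0) + (13)*(15) = 377
  (PQ)[2][1] = (13)*(-14) + (10)*(-4) + (13)*(-5) = -287
  (PQ)[2][2] = (13)*(-3) + (10)*(1) + (13)*(14) = 153
PQ =
[     -275       209      -102 ]
[      -47       -51       -64 ]
[      377      -287       153 ]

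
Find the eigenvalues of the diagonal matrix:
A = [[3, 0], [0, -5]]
λ₁ = 3, λ₂ = -5

The characteristic polynomial of A is det(A - λI) = (3 - λ)(-5 - λ) = 0.
The roots are λ = 3 and λ = -5, so the eigenvalues are the diagonal entries.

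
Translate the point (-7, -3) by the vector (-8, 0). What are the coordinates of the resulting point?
(-15, -3)

Translation by (-8, 0):
x' = -7 + -8 = -15
y' = -3 + 0 = -3
Homogeneous matrix: [[1, 0, -8], [0, 1, 0], [0, 0, 1]]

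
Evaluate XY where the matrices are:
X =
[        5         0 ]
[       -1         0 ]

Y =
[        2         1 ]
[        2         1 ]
XY =
[       10         5 ]
[       -2        -1 ]

Matrix multiplication: (XY)[i][j] = sum over k of X[i][k] * Y[k][j].
  (XY)[0][0] = (5)*(2) + (0)*(2) = 10
  (XY)[0][1] = (5)*(1) + (0)*(1) = 5
  (XY)[1][0] = (-1)*(2) + (0)*(2) = -2
  (XY)[1][1] = (-1)*(1) + (0)*(1) = -1
XY =
[       10         5 ]
[       -2        -1 ]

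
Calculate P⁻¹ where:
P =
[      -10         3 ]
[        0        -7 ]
det(P) = 70
P⁻¹ =
[    -1/10     -3/70 ]
[        0      -1/7 ]

For a 2×2 matrix P = [[a, b], [c, d]] with det(P) ≠ 0, P⁻¹ = (1/det(P)) * [[d, -b], [-c, a]].
det(P) = (-10)*(-7) - (3)*(0) = 70 - 0 = 70.
P⁻¹ = (1/70) * [[-7, -3], [0, -10]].
Dividing each entry by 70 and reducing:
P⁻¹ =
[    -1/10     -3/70 ]
[        0      -1/7 ]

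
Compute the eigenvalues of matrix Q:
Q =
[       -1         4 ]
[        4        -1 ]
λ = -5, 3

Solve det(Q - λI) = 0. For a 2×2 matrix the characteristic equation is λ² - (trace)λ + det = 0.
trace(Q) = a + d = -1 - 1 = -2.
det(Q) = a*d - b*c = (-1)*(-1) - (4)*(4) = 1 - 16 = -15.
Characteristic equation: λ² - (-2)λ + (-15) = 0.
Discriminant = (-2)² - 4*(-15) = 4 + 60 = 64.
λ = (-2 ± √64) / 2 = (-2 ± 8) / 2 = -5, 3.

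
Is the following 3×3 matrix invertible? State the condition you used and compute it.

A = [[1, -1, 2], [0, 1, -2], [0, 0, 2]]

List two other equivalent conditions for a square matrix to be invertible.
Yes, invertible; det(A) = 2 ≠ 0. Equivalent conditions: rank(A) = 3; Ax = 0 has only the trivial solution; 0 is not an eigenvalue; the columns of A are linearly independent.

To check invertibility, compute det(A).
The given matrix is triangular, so det(A) equals the product of its diagonal entries = 2 ≠ 0.
Since det(A) ≠ 0, A is invertible.
Equivalent conditions for a square matrix A to be invertible:
- rank(A) = 3 (full rank).
- The homogeneous system Ax = 0 has only the trivial solution x = 0.
- 0 is not an eigenvalue of A.
- The columns (equivalently rows) of A are linearly independent.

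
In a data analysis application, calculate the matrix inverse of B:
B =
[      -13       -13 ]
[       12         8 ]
det(B) = 52
B⁻¹ =
[     2/13       1/4 ]
[    -3/13      -1/4 ]

For a 2×2 matrix B = [[a, b], [c, d]] with det(B) ≠ 0, B⁻¹ = (1/det(B)) * [[d, -b], [-c, a]].
det(B) = (-13)*(8) - (-13)*(12) = -104 + 156 = 52.
B⁻¹ = (1/52) * [[8, 13], [-12, -13]].
Dividing each entry by 52 and reducing:
B⁻¹ =
[     2/13       1/4 ]
[    -3/13      -1/4 ]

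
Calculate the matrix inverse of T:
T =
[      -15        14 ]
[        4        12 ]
det(T) = -236
T⁻¹ =
[    -3/59     7/118 ]
[     1/59    15/236 ]

For a 2×2 matrix T = [[a, b], [c, d]] with det(T) ≠ 0, T⁻¹ = (1/det(T)) * [[d, -b], [-c, a]].
det(T) = (-15)*(12) - (14)*(4) = -180 - 56 = -236.
T⁻¹ = (1/-236) * [[12, -14], [-4, -15]].
Dividing each entry by -236 and reducing:
T⁻¹ =
[    -3/59     7/118 ]
[     1/59    15/236 ]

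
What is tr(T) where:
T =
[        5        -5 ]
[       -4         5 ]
tr(T) = 5 + 5 = 10

The trace of a square matrix is the sum of its diagonal entries.
Diagonal entries of T: T[0][0] = 5, T[1][1] = 5.
tr(T) = 5 + 5 = 10.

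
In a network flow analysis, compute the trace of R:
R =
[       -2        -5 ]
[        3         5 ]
tr(R) = -2 + 5 = 3

The trace of a square matrix is the sum of its diagonal entries.
Diagonal entries of R: R[0][0] = -2, R[1][1] = 5.
tr(R) = -2 + 5 = 3.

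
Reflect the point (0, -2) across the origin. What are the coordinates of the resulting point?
(0, 2)

Reflection across origin: (0, -2) → (0, 2)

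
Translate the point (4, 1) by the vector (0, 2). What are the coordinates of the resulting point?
(4, 3)

Translation by (0, 2):
x' = 4 + 0 = 4
y' = 1 + 2 = 3
Homogeneous matrix: [[1, 0, 0], [0, 1, 2], [0, 0, 1]]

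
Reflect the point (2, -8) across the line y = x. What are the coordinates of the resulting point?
(-8, 2)

Reflection across line y = x: (2, -8) → (-8, 2)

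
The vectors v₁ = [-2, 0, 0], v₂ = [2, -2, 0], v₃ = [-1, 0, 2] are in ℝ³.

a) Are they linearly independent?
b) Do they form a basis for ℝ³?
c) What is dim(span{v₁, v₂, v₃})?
Yes independent, yes basis, dim = 3

Stack v₁, v₂, v₃ as rows of a 3×3 matrix.
[[-2, 0, 0]; [2, -2, 0]; [-1, 0, 2]] is already lower triangular with nonzero diagonal entries (-2, -2, 2), so its determinant is the product of the diagonal entries, det = (-2)·(-2)·(2) = 8 ≠ 0, and the rows are linearly independent.
Three linearly independent vectors in ℝ³ form a basis for ℝ³, so dim(span{v₁,v₂,v₃}) = 3.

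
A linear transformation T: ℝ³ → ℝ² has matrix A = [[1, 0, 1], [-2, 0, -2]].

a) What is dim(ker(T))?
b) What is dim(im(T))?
dim(ker) = 2, dim(im) = 1

Observe that row 2 = -2 × row 1 (so the rows are linearly dependent).
Thus rank(A) = 1 (only one linearly independent row).
dim(im(T)) = rank(A) = 1.
By the rank-nullity theorem applied to T: ℝ³ → ℝ², rank(A) + nullity(A) = 3 (the domain dimension), so dim(ker(T)) = 3 - 1 = 2.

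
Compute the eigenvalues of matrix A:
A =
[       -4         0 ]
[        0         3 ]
λ = -4, 3

Solve det(A - λI) = 0. For a 2×2 matrix the characteristic equation is λ² - (trace)λ + det = 0.
trace(A) = a + d = -4 + 3 = -1.
det(A) = a*d - b*c = (-4)*(3) - (0)*(0) = -12 - 0 = -12.
Characteristic equation: λ² - (-1)λ + (-12) = 0.
Discriminant = (-1)² - 4*(-12) = 1 + 48 = 49.
λ = (-1 ± √49) / 2 = (-1 ± 7) / 2 = -4, 3.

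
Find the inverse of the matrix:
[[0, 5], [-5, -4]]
[[-4/25, -1/5], [1/5, 0]]

For [[a,b],[c,d]], inverse = (1/det)·[[d,-b],[-c,a]]
det = 0·-4 - 5·-5 = 25
Inverse = (1/25)·[[-4, -5], [5, 0]]
        = [[-4/25, -1/5], [1/5, 0]]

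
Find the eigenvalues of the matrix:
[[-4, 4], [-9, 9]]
λ = 0 and λ = 5

Characteristic equation: det(A - λI) = 0
λ² - (trace)λ + (det) = 0
λ² - (5)λ + (0) = 0
λ² - 5λ + 0 = 0
Solving: λ = 0, 5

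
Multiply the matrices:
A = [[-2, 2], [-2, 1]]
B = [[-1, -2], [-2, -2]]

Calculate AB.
[[-2, 0], [0, 2]]

Each entry (i,j) of AB = sum over k of A[i][k]*B[k][j].
(AB)[0][0] = (-2)*(-1) + (2)*(-2) = -2
(AB)[0][1] = (-2)*(-2) + (2)*(-2) = 0
(AB)[1][0] = (-2)*(-1) + (1)*(-2) = 0
(AB)[1][1] = (-2)*(-2) + (1)*(-2) = 2
AB = [[-2, 0], [0, 2]]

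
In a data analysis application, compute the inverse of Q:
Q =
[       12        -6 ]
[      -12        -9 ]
det(Q) = -180
Q⁻¹ =
[     1/20     -1/30 ]
[    -1/15     -1/15 ]

For a 2×2 matrix Q = [[a, b], [c, d]] with det(Q) ≠ 0, Q⁻¹ = (1/det(Q)) * [[d, -b], [-c, a]].
det(Q) = (12)*(-9) - (-6)*(-12) = -108 - 72 = -180.
Q⁻¹ = (1/-180) * [[-9, 6], [12, 12]].
Dividing each entry by -180 and reducing:
Q⁻¹ =
[     1/20     -1/30 ]
[    -1/15     -1/15 ]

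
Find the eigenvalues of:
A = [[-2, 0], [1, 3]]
λ = -2, 3

Solve det(A - λI) = 0. For a 2×2 matrix this is λ² - (trace)λ + det = 0.
trace(A) = -2 + 3 = 1.
det(A) = (-2)*(3) - (0)*(1) = -6 - 0 = -6.
Characteristic equation: λ² - (1)λ + (-6) = 0.
Discriminant: (1)² - 4*(-6) = 1 + 24 = 25.
Roots: λ = (1 ± √25) / 2 = -2, 3.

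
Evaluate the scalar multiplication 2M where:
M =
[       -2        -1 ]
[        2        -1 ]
2M =
[       -4        -2 ]
[        4        -2 ]

Scalar multiplication is elementwise: (2M)[i][j] = 2 * M[i][j].
  (2M)[0][0] = 2 * (-2) = -4
  (2M)[0][1] = 2 * (-1) = -2
  (2M)[1][0] = 2 * (2) = 4
  (2M)[1][1] = 2 * (-1) = -2
2M =
[       -4        -2 ]
[        4        -2 ]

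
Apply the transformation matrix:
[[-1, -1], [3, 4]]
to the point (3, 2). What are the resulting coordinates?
(-5, 17)

Matrix multiplication:
[[-1, -1], [3, 4]] × [3, 2]ᵀ
= [-1×3 + -1×2, 3×3 + 4×2]ᵀ
= [-5.0000, 17.0000]ᵀ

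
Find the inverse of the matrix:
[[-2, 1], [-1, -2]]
[[-2/5, -1/5], [1/5, -2/5]]

For [[a,b],[c,d]], inverse = (1/det)·[[d,-b],[-c,a]]
det = -2·-2 - 1·-1 = 5
Inverse = (1/5)·[[-2, -1], [1, -2]]
        = [[-2/5, -1/5], [1/5, -2/5]]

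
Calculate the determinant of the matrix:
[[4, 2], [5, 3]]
2

For a 2×2 matrix [[a, b], [c, d]], det = ad - bc
det = (4)(3) - (2)(5) = 12 - 10 = 2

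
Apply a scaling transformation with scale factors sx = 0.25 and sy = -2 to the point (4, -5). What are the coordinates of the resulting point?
(1.0, 10)

Scaling matrix:
[[0.25, 0], [0, -2]]
Result: (4 × 0.25, -5 × -2) = (1.0, 10)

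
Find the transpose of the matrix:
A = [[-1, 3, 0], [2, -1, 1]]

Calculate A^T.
[[-1, 2], [3, -1], [0, 1]]

The transpose sends entry (i,j) to (j,i); rows become columns.
Row 0 of A: [-1, 3, 0] -> column 0 of A^T.
Row 1 of A: [2, -1, 1] -> column 1 of A^T.
A^T = [[-1, 2], [3, -1], [0, 1]]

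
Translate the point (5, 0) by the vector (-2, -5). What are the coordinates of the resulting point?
(3, -5)

Translation by (-2, -5):
x' = 5 + -2 = 3
y' = 0 + -5 = -5
Homogeneous matrix: [[1, 0, -2], [0, 1, -5], [0, 0, 1]]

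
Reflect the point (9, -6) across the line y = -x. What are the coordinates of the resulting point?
(6, -9)

Reflection across line y = -x: (9, -6) → (6, -9)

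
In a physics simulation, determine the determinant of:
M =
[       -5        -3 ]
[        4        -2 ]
det(M) = 22

For a 2×2 matrix [[a, b], [c, d]], det = a*d - b*c.
det(M) = (-5)*(-2) - (-3)*(4) = 10 + 12 = 22.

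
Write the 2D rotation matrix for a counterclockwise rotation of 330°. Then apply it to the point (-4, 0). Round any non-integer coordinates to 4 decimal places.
R = [[√3/2, 1/2], [-1/2, √3/2]]; R·(-4, 0) = (-3.4641, 2.0000)

Rotation matrix formula: R(θ) = [[cos θ, -sin θ], [sin θ, cos θ]]
For θ = 330°:
cos(330°) = √3/2
sin(330°) = -1/2
R = [[√3/2, 1/2], [-1/2, √3/2]]
Apply to (-4, 0): [√3/2·-4 + (1/2)·0, -1/2·-4 + √3/2·0] = (-3.4641, 2.0000)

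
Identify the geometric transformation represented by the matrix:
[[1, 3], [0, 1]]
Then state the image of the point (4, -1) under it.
horizontal shear with factor 3; image of (4, -1) is (1, -1)

The matrix [[1, k], [0, 1]] sends (x, y) to (x + 3y, y), leaving the y-coordinate fixed: a horizontal shear.
The matrix [[1, 3], [0, 1]] represents: horizontal shear with factor 3.
Applying it to (4, -1): [1·4 + 3·-1, 0·4 + 1·-1] = (1, -1).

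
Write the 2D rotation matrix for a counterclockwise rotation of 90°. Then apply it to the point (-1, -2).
R = [[0, -1], [1, 0]]; R·(-1, -2) = (2, -1)

Rotation matrix formula: R(θ) = [[cos θ, -sin θ], [sin θ, cos θ]]
For θ = 90°:
cos(90°) = 0
sin(90°) = 1
R = [[0, -1], [1, 0]]
Apply to (-1, -2): [0·-1 + (-1)·-2, 1·-1 + 0·-2] = (2, -1)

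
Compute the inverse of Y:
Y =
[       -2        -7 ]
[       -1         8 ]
det(Y) = -23
Y⁻¹ =
[    -8/23     -7/23 ]
[    -1/23      2/23 ]

For a 2×2 matrix Y = [[a, b], [c, d]] with det(Y) ≠ 0, Y⁻¹ = (1/det(Y)) * [[d, -b], [-c, a]].
det(Y) = (-2)*(8) - (-7)*(-1) = -16 - 7 = -23.
Y⁻¹ = (1/-23) * [[8, 7], [1, -2]].
Dividing each entry by -23 and reducing:
Y⁻¹ =
[    -8/23     -7/23 ]
[    -1/23      2/23 ]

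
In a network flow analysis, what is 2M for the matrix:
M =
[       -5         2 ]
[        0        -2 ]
2M =
[      -10         4 ]
[        0        -4 ]

Scalar multiplication is elementwise: (2M)[i][j] = 2 * M[i][j].
  (2M)[0][0] = 2 * (-5) = -10
  (2M)[0][1] = 2 * (2) = 4
  (2M)[1][0] = 2 * (0) = 0
  (2M)[1][1] = 2 * (-2) = -4
2M =
[      -10         4 ]
[        0        -4 ]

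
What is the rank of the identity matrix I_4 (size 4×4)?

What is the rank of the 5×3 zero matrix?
rank(I_4) = 4, rank(0) = 0

The identity I_4 has 4 columns that are the standard basis vectors e_1, …, e_4. These are linearly independent, so all 4 columns are pivots and rank(I_4) = 4.
The 5×3 zero matrix has every entry zero, so every row is the zero row and there are no pivots; rank(0) = 0.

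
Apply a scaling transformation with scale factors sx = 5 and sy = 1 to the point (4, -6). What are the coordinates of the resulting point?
(20, -6)

Scaling matrix:
[[5, 0], [0, 1]]
Result: (4 × 5, -6 × 1) = (20, -6)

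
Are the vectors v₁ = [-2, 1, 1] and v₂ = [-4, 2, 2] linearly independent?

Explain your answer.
No, linearly dependent (v₂ = 2·v₁)

Check whether there is a scalar k with v₂ = k·v₁.
Comparing components, k = 2 satisfies 2·[-2, 1, 1] = [-4, 2, 2].
Since v₂ is a scalar multiple of v₁, the two vectors are linearly dependent.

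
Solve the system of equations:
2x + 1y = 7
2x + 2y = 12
x = 1, y = 5

Use elimination (row reduction):
Equation 1: 2x + 1y = 7.
Equation 2: 2x + 2y = 12.
Multiply Eq1 by 2 and Eq2 by 2: 4x + 2y = 14;  4x + 4y = 24.
Subtract: (2)y = 10, so y = 5.
Back-substitute into Eq1: 2x + 1*(5) = 7, so x = 1.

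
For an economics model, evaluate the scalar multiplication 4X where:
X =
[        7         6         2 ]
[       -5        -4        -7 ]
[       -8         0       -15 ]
4X =
[       28        24         8 ]
[      -20       -16       -28 ]
[      -32         0       -60 ]

Scalar multiplication is elementwise: (4X)[i][j] = 4 * X[i][j].
  (4X)[0][0] = 4 * (7) = 28
  (4X)[0][1] = 4 * (6) = 24
  (4X)[0][2] = 4 * (2) = 8
  (4X)[1][0] = 4 * (-5) = -20
  (4X)[1][1] = 4 * (-4) = -16
  (4X)[1][2] = 4 * (-7) = -28
  (4X)[2][0] = 4 * (-8) = -32
  (4X)[2][1] = 4 * (0) = 0
  (4X)[2][2] = 4 * (-15) = -60
4X =
[       28        24         8 ]
[      -20       -16       -28 ]
[      -32         0       -60 ]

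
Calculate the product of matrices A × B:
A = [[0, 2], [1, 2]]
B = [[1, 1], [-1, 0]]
[[-2, 0], [-1, 1]]

Matrix multiplication:
C[0][0] = 0×1 + 2×-1 = -2
C[0][1] = 0×1 + 2×0 = 0
C[1][0] = 1×1 + 2×-1 = -1
C[1][1] = 1×1 + 2×0 = 1
Result: [[-2, 0], [-1, 1]]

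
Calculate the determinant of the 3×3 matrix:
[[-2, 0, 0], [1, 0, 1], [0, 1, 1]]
2

Expansion along first row:
det = -2·det([[0,1],[1,1]]) - 0·det([[1,1],[0,1]]) + 0·det([[1,0],[0,1]])
    = -2·(0·1 - 1·1) - 0·(1·1 - 1·0) + 0·(1·1 - 0·0)
    = -2·-1 - 0·1 + 0·1
    = 2 + 0 + 0 = 2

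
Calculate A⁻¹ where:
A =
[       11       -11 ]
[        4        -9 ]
det(A) = -55
A⁻¹ =
[     9/55      -1/5 ]
[     4/55      -1/5 ]

For a 2×2 matrix A = [[a, b], [c, d]] with det(A) ≠ 0, A⁻¹ = (1/det(A)) * [[d, -b], [-c, a]].
det(A) = (11)*(-9) - (-11)*(4) = -99 + 44 = -55.
A⁻¹ = (1/-55) * [[-9, 11], [-4, 11]].
Dividing each entry by -55 and reducing:
A⁻¹ =
[     9/55      -1/5 ]
[     4/55      -1/5 ]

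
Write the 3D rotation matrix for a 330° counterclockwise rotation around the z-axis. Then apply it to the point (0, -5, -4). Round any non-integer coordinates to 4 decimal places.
R = [[√3/2, 1/2, 0], [-1/2, √3/2, 0], [0, 0, 1]]; R·(0, -5, -4) = (-2.5000, -4.3301, -4.0000)

Rotation matrix for 330° around z-axis:
cos(330°) = √3/2, sin(330°) = -1/2
R = [[√3/2, 1/2, 0], [-1/2, √3/2, 0], [0, 0, 1]]
Apply to (0, -5, -4): R·[0, -5, -4]ᵀ = (-2.5000, -4.3301, -4.0000)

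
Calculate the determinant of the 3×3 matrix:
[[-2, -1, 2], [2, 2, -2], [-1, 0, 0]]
2

Expansion along first row:
det = -2·det([[2,-2],[0,0]]) - -1·det([[2,-2],[-1,0]]) + 2·det([[2,2],[-1,0]])
    = -2·(2·0 - -2·0) - -1·(2·0 - -2·-1) + 2·(2·0 - 2·-1)
    = -2·0 - -1·-2 + 2·2
    = 0 + -2 + 4 = 2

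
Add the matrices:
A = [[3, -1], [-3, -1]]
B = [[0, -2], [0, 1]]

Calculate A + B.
[[3, -3], [-3, 0]]

Add corresponding elements:
(3)+(0)=3
(-1)+(-2)=-3
(-3)+(0)=-3
(-1)+(1)=0
A + B = [[3, -3], [-3, 0]]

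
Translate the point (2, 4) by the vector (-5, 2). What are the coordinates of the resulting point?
(-3, 6)

Translation by (-5, 2):
x' = 2 + -5 = -3
y' = 4 + 2 = 6
Homogeneous matrix: [[1, 0, -5], [0, 1, 2], [0, 0, 1]]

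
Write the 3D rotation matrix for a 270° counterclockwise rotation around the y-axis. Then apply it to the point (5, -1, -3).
R = [[0, 0, -1], [0, 1, 0], [1, 0, 0]]; R·(5, -1, -3) = (3, -1, 5)

Rotation matrix for 270° around y-axis:
cos(270°) = 0, sin(270°) = -1
R = [[0, 0, -1], [0, 1, 0], [1, 0, 0]]
Apply to (5, -1, -3): R·[5, -1, -3]ᵀ = (3, -1, 5)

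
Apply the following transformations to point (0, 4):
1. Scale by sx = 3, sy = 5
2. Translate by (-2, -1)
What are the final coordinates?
(-2, 19)

Step 1: Scale (0, 4) by (sx, sy) = (3, 5) → (0, 20)
Step 2: Translate by (-2, -1) → (-2, 19)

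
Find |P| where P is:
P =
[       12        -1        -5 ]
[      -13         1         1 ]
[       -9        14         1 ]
det(P) = 705

Expand along row 0 (cofactor expansion): det(P) = a*(e*i - f*h) - b*(d*i - f*g) + c*(d*h - e*g), where the 3×3 is [[a, b, c], [d, e, f], [g, h, i]].
Minor M_00 = (1)*(1) - (1)*(14) = 1 - 14 = -13.
Minor M_01 = (-13)*(1) - (1)*(-9) = -13 + 9 = -4.
Minor M_02 = (-13)*(14) - (1)*(-9) = -182 + 9 = -173.
det(P) = (12)*(-13) - (-1)*(-4) + (-5)*(-173) = -156 - 4 + 865 = 705.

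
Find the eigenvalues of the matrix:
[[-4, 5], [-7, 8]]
λ = 1 and λ = 3

Characteristic equation: det(A - λI) = 0
λ² - (trace)λ + (det) = 0
λ² - (4)λ + (3) = 0
λ² - 4λ + 3 = 0
Solving: λ = 1, 3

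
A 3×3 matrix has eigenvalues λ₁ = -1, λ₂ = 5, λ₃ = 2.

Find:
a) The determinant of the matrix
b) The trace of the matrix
det = -10, trace = 6

Two standard eigenvalue identities:
- det(A) equals the product of the eigenvalues (counted with multiplicity).
- trace(A) equals the sum of the eigenvalues.
det(A) = (-1)*(5)*(2) = -10.
trace(A) = -1 + 5 + 2 = 6.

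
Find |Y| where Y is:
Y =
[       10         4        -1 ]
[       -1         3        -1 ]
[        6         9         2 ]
det(Y) = 161

Expand along row 0 (cofactor expansion): det(Y) = a*(e*i - f*h) - b*(d*i - f*g) + c*(d*h - e*g), where the 3×3 is [[a, b, c], [d, e, f], [g, h, i]].
Minor M_00 = (3)*(2) - (-1)*(9) = 6 + 9 = 15.
Minor M_01 = (-1)*(2) - (-1)*(6) = -2 + 6 = 4.
Minor M_02 = (-1)*(9) - (3)*(6) = -9 - 18 = -27.
det(Y) = (10)*(15) - (4)*(4) + (-1)*(-27) = 150 - 16 + 27 = 161.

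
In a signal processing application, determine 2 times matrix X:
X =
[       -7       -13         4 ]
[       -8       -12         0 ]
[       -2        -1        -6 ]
2X =
[      -14       -26         8 ]
[      -16       -24         0 ]
[       -4        -2       -12 ]

Scalar multiplication is elementwise: (2X)[i][j] = 2 * X[i][j].
  (2X)[0][0] = 2 * (-7) = -14
  (2X)[0][1] = 2 * (-13) = -26
  (2X)[0][2] = 2 * (4) = 8
  (2X)[1][0] = 2 * (-8) = -16
  (2X)[1][1] = 2 * (-12) = -24
  (2X)[1][2] = 2 * (0) = 0
  (2X)[2][0] = 2 * (-2) = -4
  (2X)[2][1] = 2 * (-1) = -2
  (2X)[2][2] = 2 * (-6) = -12
2X =
[      -14       -26         8 ]
[      -16       -24         0 ]
[       -4        -2       -12 ]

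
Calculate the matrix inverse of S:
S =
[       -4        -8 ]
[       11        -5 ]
det(S) = 108
S⁻¹ =
[   -5/108      2/27 ]
[  -11/108     -1/27 ]

For a 2×2 matrix S = [[a, b], [c, d]] with det(S) ≠ 0, S⁻¹ = (1/det(S)) * [[d, -b], [-c, a]].
det(S) = (-4)*(-5) - (-8)*(11) = 20 + 88 = 108.
S⁻¹ = (1/108) * [[-5, 8], [-11, -4]].
Dividing each entry by 108 and reducing:
S⁻¹ =
[   -5/108      2/27 ]
[  -11/108     -1/27 ]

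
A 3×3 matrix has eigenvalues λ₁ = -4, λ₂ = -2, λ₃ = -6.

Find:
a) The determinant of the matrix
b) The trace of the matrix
det = -48, trace = -12

Two standard eigenvalue identities:
- det(A) equals the product of the eigenvalues (counted with multiplicity).
- trace(A) equals the sum of the eigenvalues.
det(A) = (-4)*(-2)*(-6) = -48.
trace(A) = -4 - 2 - 6 = -12.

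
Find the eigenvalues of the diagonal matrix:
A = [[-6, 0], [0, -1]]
λ₁ = -6, λ₂ = -1

The characteristic polynomial of A is det(A - λI) = (-6 - λ)(-1 - λ) = 0.
The roots are λ = -6 and λ = -1, so the eigenvalues are the diagonal entries.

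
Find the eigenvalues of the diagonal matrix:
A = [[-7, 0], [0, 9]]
λ₁ = -7, λ₂ = 9

The characteristic polynomial of A is det(A - λI) = (-7 - λ)(9 - λ) = 0.
The roots are λ = -7 and λ = 9, so the eigenvalues are the diagonal entries.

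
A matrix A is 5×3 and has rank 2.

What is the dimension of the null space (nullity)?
1

The rank-nullity theorem for an m×n matrix states:
rank(A) + nullity(A) = n (the number of columns).
Here n = 3 and rank(A) = 2, so nullity(A) = 3 - 2 = 1.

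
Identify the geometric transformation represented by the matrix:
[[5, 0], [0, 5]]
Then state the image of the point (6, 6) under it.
uniform scaling by factor 5; image of (6, 6) is (30, 30)

This is a diagonal matrix with equal entries 5, so it scales both axes by the same factor 5.
The matrix [[5, 0], [0, 5]] represents: uniform scaling by factor 5.
Applying it to (6, 6): [5·6 + 0·6, 0·6 + 5·6] = (30, 30).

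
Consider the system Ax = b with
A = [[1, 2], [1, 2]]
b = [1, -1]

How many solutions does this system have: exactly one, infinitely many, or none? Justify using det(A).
No solution

det(A) = (1)*(2) - (2)*(1) = 0, so A is singular.
The column space of A is span(column 1) = span([1, 1]).
b = [1, -1] is not a scalar multiple of column 1, so b ∉ column space and the system is inconsistent — no solution.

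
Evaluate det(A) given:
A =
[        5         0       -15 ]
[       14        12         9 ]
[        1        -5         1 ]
det(A) = 1515

Expand along row 0 (cofactor expansion): det(A) = a*(e*i - f*h) - b*(d*i - f*g) + c*(d*h - e*g), where the 3×3 is [[a, b, c], [d, e, f], [g, h, i]].
Minor M_00 = (12)*(1) - (9)*(-5) = 12 + 45 = 57.
Minor M_01 = (14)*(1) - (9)*(1) = 14 - 9 = 5.
Minor M_02 = (14)*(-5) - (12)*(1) = -70 - 12 = -82.
det(A) = (5)*(57) - (0)*(5) + (-15)*(-82) = 285 + 0 + 1230 = 1515.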